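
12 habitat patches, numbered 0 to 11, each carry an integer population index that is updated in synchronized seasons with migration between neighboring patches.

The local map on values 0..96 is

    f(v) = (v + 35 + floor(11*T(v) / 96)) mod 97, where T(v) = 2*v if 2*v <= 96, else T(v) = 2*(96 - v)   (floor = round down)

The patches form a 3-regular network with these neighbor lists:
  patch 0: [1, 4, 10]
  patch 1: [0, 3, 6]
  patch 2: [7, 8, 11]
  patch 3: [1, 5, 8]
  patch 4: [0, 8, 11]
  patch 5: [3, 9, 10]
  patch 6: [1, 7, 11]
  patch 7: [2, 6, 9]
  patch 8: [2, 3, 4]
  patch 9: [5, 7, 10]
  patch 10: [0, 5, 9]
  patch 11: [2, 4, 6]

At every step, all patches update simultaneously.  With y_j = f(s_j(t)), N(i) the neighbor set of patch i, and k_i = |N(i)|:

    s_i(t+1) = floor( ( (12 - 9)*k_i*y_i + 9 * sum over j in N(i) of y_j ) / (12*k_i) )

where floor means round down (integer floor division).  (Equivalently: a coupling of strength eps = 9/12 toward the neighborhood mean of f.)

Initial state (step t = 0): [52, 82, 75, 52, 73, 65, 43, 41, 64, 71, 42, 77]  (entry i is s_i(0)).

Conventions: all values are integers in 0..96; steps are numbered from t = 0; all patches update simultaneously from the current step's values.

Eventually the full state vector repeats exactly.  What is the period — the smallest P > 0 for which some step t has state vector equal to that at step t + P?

Answer: 17
Key observation: The state at step 25, [30, 30, 30, 30, 30, 30, 30, 30, 30, 30, 30, 30], reappears at step 42 — and no state repeats earlier — so the cycle the system enters has period 17.

Derivation:
t=0: [52, 82, 75, 52, 73, 65, 43, 41, 64, 71, 42, 77]
t=1: [31, 27, 32, 10, 11, 27, 53, 50, 10, 48, 27, 34]
t=2: [64, 47, 73, 57, 61, 69, 59, 65, 54, 81, 75, 49]
t=3: [31, 27, 30, 27, 27, 13, 50, 13, 6, 15, 15, 30]
t=4: [65, 76, 58, 57, 63, 56, 71, 67, 62, 51, 57, 76]
t=5: [9, 11, 10, 7, 10, 26, 15, 31, 5, 28, 28, 11]
t=6: [52, 47, 52, 49, 45, 61, 55, 60, 44, 69, 62, 48]
t=7: [47, 47, 47, 70, 68, 30, 48, 5, 68, 8, 6, 46]
t=8: [59, 72, 59, 47, 51, 42, 79, 67, 32, 49, 62, 72]
t=9: [30, 33, 26, 66, 47, 69, 15, 32, 66, 49, 48, 34]
t=10: [83, 52, 56, 27, 62, 52, 69, 71, 44, 68, 68, 71]
t=11: [10, 26, 30, 39, 33, 23, 10, 10, 41, 9, 11, 9]
t=12: [59, 60, 62, 74, 63, 59, 51, 52, 78, 51, 51, 59]
t=13: [28, 31, 8, 12, 9, 53, 26, 49, 13, 49, 50, 29]
t=14: [70, 64, 64, 43, 58, 59, 75, 74, 47, 70, 64, 56]
t=15: [8, 31, 30, 48, 28, 28, 11, 14, 48, 11, 10, 8]
t=16: [58, 64, 65, 82, 62, 64, 54, 54, 82, 54, 52, 58]
t=17: [5, 9, 9, 16, 9, 8, 3, 3, 15, 2, 3, 5]
t=18: [42, 44, 44, 49, 45, 43, 40, 39, 49, 39, 40, 42]
t=19: [87, 88, 87, 91, 89, 86, 85, 84, 91, 83, 84, 87]
t=20: [26, 27, 27, 28, 28, 25, 25, 24, 28, 24, 25, 26]
t=21: [67, 67, 66, 67, 67, 65, 65, 65, 68, 64, 65, 67]
t=22: [10, 10, 10, 11, 11, 10, 10, 9, 11, 9, 10, 10]
t=23: [47, 47, 47, 47, 47, 47, 46, 46, 47, 46, 46, 47]
t=24: [91, 91, 91, 92, 92, 91, 91, 91, 92, 91, 91, 91]
t=25: [30, 30, 30, 30, 30, 30, 30, 30, 30, 30, 30, 30]
t=26: [71, 71, 71, 71, 71, 71, 71, 71, 71, 71, 71, 71]
t=27: [14, 14, 14, 14, 14, 14, 14, 14, 14, 14, 14, 14]
t=28: [52, 52, 52, 52, 52, 52, 52, 52, 52, 52, 52, 52]
t=29: [0, 0, 0, 0, 0, 0, 0, 0, 0, 0, 0, 0]
t=30: [35, 35, 35, 35, 35, 35, 35, 35, 35, 35, 35, 35]
t=31: [78, 78, 78, 78, 78, 78, 78, 78, 78, 78, 78, 78]
t=32: [20, 20, 20, 20, 20, 20, 20, 20, 20, 20, 20, 20]
t=33: [59, 59, 59, 59, 59, 59, 59, 59, 59, 59, 59, 59]
t=34: [5, 5, 5, 5, 5, 5, 5, 5, 5, 5, 5, 5]
t=35: [41, 41, 41, 41, 41, 41, 41, 41, 41, 41, 41, 41]
t=36: [85, 85, 85, 85, 85, 85, 85, 85, 85, 85, 85, 85]
t=37: [25, 25, 25, 25, 25, 25, 25, 25, 25, 25, 25, 25]
t=38: [65, 65, 65, 65, 65, 65, 65, 65, 65, 65, 65, 65]
t=39: [10, 10, 10, 10, 10, 10, 10, 10, 10, 10, 10, 10]
t=40: [47, 47, 47, 47, 47, 47, 47, 47, 47, 47, 47, 47]
t=41: [92, 92, 92, 92, 92, 92, 92, 92, 92, 92, 92, 92]
t=42: [30, 30, 30, 30, 30, 30, 30, 30, 30, 30, 30, 30]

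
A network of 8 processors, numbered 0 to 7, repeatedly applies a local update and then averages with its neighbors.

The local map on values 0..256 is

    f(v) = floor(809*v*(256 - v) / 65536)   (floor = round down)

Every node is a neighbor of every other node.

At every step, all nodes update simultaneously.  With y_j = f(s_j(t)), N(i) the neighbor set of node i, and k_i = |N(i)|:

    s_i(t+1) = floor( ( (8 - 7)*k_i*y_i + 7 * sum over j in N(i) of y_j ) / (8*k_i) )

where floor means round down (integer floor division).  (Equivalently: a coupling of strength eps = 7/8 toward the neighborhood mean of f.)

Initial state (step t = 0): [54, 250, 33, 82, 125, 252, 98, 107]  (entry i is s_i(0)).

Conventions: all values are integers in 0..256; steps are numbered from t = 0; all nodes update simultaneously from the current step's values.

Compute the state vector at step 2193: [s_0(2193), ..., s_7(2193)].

Simulating step by step:
t=0: [54, 250, 33, 82, 125, 252, 98, 107]
t=1: [127, 127, 127, 127, 127, 127, 127, 127]
t=2: [202, 202, 202, 202, 202, 202, 202, 202]
t=3: [134, 134, 134, 134, 134, 134, 134, 134]
t=4: [201, 201, 201, 201, 201, 201, 201, 201]
t=5: [136, 136, 136, 136, 136, 136, 136, 136]
t=6: [201, 201, 201, 201, 201, 201, 201, 201]

Answer: [136, 136, 136, 136, 136, 136, 136, 136]
Key observation: The state at step 4, [201, 201, 201, 201, 201, 201, 201, 201], reappears at step 6: the system is in a cycle of period 2 from step 4 on.  Therefore the state at step 2193 equals the state at step 4 + ((2193 - 4) mod 2) = 5, which is [136, 136, 136, 136, 136, 136, 136, 136].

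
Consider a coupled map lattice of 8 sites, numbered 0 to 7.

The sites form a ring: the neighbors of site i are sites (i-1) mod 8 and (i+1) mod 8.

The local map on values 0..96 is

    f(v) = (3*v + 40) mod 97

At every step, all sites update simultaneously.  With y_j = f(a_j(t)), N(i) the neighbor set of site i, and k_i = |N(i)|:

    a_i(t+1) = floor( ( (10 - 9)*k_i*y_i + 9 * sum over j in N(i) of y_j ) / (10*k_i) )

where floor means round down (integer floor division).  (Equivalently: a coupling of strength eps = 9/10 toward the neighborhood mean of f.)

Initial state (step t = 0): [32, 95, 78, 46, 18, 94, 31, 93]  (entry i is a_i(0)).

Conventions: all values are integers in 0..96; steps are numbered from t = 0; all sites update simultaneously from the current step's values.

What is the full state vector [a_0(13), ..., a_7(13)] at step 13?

Simulating step by step:
t=0: [32, 95, 78, 46, 18, 94, 31, 93]
t=1: [31, 56, 59, 86, 59, 61, 30, 36]
t=2: [32, 27, 11, 21, 18, 28, 39, 36]
t=3: [37, 52, 20, 75, 24, 72, 41, 49]
t=4: [46, 25, 33, 15, 61, 42, 75, 63]
t=5: [31, 57, 50, 40, 72, 51, 53, 71]
t=6: [37, 59, 45, 76, 77, 39, 70, 24]
t=7: [22, 61, 51, 77, 68, 65, 39, 51]
t=8: [57, 50, 57, 73, 58, 53, 67, 40]
t=9: [71, 24, 72, 23, 33, 30, 35, 35]
t=10: [34, 55, 18, 48, 24, 43, 41, 52]
t=11: [10, 63, 53, 57, 73, 43, 39, 50]
t=12: [64, 37, 23, 33, 46, 63, 80, 67]
t=13: [49, 27, 44, 46, 42, 78, 45, 60]

Answer: [49, 27, 44, 46, 42, 78, 45, 60]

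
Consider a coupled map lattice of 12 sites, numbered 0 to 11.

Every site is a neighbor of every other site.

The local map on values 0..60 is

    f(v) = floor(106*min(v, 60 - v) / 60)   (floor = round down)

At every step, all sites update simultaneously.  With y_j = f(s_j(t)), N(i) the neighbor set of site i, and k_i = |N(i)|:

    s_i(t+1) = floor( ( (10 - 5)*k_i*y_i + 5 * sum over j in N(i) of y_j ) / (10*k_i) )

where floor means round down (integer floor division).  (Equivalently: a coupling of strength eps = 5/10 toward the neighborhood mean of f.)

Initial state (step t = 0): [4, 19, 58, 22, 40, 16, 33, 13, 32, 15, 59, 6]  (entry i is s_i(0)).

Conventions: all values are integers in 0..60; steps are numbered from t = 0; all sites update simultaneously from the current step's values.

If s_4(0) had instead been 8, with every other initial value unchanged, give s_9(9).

Answer: s_9(9) = 51
Key observation: This trace re-runs the system from the modified initial state.

Derivation:
t=0: [4, 19, 58, 22, 8, 16, 33, 13, 32, 15, 59, 6]
t=1: [15, 27, 14, 29, 19, 25, 34, 22, 34, 24, 13, 17]
t=2: [32, 41, 31, 43, 35, 40, 40, 37, 40, 39, 30, 33]
t=3: [44, 37, 45, 35, 42, 38, 38, 40, 38, 39, 46, 43]
t=4: [31, 36, 30, 38, 32, 35, 35, 34, 35, 35, 29, 32]
t=5: [48, 44, 49, 42, 47, 45, 45, 45, 45, 45, 48, 47]
t=6: [22, 26, 22, 27, 23, 25, 25, 25, 25, 25, 22, 23]
t=7: [40, 43, 40, 44, 41, 43, 43, 43, 43, 43, 40, 41]
t=8: [33, 30, 33, 29, 32, 30, 30, 30, 30, 30, 33, 32]
t=9: [49, 51, 49, 50, 49, 51, 51, 51, 51, 51, 49, 49]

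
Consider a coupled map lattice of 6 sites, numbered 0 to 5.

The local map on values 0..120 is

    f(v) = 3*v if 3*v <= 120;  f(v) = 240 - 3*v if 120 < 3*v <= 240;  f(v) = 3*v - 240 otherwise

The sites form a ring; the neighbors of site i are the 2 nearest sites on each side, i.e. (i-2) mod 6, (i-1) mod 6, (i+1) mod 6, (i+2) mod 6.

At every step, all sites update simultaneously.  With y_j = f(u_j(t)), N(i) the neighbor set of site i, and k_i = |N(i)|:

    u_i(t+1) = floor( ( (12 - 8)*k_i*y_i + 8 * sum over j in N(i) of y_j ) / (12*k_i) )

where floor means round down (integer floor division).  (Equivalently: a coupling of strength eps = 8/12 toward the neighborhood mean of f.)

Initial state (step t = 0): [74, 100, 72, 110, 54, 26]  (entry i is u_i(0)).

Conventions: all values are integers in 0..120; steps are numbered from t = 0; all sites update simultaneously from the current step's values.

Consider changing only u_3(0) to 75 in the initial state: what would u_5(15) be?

Answer: u_5(15) = 48
Key observation: This trace re-runs the system from the modified initial state.

Derivation:
t=0: [74, 100, 72, 75, 54, 26]
t=1: [46, 42, 36, 45, 48, 54]
t=2: [100, 103, 105, 101, 97, 95]
t=3: [60, 63, 65, 61, 57, 55]
t=4: [60, 56, 54, 59, 62, 64]
t=5: [62, 65, 67, 63, 59, 57]
t=6: [54, 50, 48, 53, 56, 58]
t=7: [80, 83, 85, 81, 77, 75]
t=8: [8, 8, 8, 9, 8, 8]
t=9: [24, 24, 24, 25, 24, 24]
t=10: [72, 72, 72, 73, 72, 72]
t=11: [24, 23, 23, 23, 23, 23]
t=12: [70, 69, 69, 69, 69, 69]
t=13: [32, 32, 32, 33, 32, 32]
t=14: [96, 96, 96, 97, 96, 96]
t=15: [48, 48, 48, 49, 48, 48]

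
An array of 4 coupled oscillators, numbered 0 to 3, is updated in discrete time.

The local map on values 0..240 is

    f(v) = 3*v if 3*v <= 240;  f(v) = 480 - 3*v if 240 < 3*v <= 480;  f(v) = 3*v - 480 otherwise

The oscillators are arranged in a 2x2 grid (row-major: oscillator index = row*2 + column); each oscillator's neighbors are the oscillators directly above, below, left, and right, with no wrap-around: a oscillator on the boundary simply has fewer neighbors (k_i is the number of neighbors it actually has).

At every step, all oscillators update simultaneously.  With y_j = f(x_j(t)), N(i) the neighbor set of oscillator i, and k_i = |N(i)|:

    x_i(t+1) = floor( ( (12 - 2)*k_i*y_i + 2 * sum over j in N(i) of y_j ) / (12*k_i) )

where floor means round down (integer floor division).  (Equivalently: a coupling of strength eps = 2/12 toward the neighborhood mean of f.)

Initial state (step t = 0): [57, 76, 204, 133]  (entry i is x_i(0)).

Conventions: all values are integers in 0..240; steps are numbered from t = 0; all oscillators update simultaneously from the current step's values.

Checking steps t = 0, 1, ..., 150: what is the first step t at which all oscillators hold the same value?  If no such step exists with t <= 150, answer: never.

Answer: never
Key observation: The state at step 30 reappears at step 34 — the system is in a cycle of period 4 from step 30 on.  No step 0..34 is synchronized, and the cycle repeats forever, so no step up to 150 (or ever) has all oscillators equal.

Derivation:
t=0: [57, 76, 204, 133]  (not all equal)
t=1: [172, 211, 131, 97]  (not all equal)
t=2: [50, 146, 91, 177]  (not all equal)
t=3: [145, 51, 189, 63]  (not all equal)
t=4: [57, 147, 92, 177]  (not all equal)
t=5: [162, 51, 188, 62]  (not all equal)
t=6: [24, 143, 86, 174]  (not all equal)
t=7: [82, 52, 194, 57]  (not all equal)
t=8: [216, 163, 118, 164]  (not all equal)
t=9: [151, 22, 120, 21]  (not all equal)
t=10: [38, 62, 107, 68]  (not all equal)
t=11: [123, 181, 159, 198]  (not all equal)
t=12: [98, 71, 21, 100]  (not all equal)
t=13: [178, 208, 83, 173]  (not all equal)
t=14: [76, 127, 200, 63]  (not all equal)
t=15: [208, 117, 134, 175]  (not all equal)
t=16: [137, 123, 80, 54]  (not all equal)
t=17: [86, 111, 219, 164]  (not all equal)
t=18: [212, 142, 167, 37]  (not all equal)
t=19: [136, 67, 39, 98]  (not all equal)
t=20: [86, 189, 119, 181]  (not all equal)
t=21: [202, 96, 126, 70]  (not all equal)
t=22: [129, 188, 113, 199]  (not all equal)
t=23: [96, 87, 135, 116]  (not all equal)
t=24: [184, 209, 89, 134]  (not all equal)
t=25: [90, 135, 190, 95]  (not all equal)
t=26: [188, 96, 108, 176]  (not all equal)
t=27: [99, 171, 141, 69]  (not all equal)
t=28: [160, 60, 80, 180]  (not all equal)
t=29: [35, 155, 205, 85]  (not all equal)
t=30: [100, 40, 140, 200]  (not all equal)
t=31: [165, 125, 75, 115]  (not all equal)
t=32: [40, 100, 200, 140]  (not all equal)
t=33: [125, 165, 115, 75]  (not all equal)
t=34: [100, 40, 140, 200]  (not all equal)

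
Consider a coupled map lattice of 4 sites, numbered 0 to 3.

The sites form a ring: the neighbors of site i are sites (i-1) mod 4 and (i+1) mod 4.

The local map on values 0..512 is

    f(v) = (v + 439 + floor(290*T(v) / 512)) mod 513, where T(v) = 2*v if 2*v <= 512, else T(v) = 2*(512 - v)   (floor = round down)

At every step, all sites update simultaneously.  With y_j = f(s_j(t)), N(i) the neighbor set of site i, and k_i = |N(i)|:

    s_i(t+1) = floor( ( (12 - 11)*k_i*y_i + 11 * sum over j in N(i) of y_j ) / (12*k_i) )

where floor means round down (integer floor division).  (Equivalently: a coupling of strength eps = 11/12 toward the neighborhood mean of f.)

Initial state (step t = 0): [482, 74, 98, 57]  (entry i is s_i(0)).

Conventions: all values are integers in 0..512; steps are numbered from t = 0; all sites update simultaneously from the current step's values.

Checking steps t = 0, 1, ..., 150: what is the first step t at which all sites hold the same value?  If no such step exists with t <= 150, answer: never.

Simulating step by step:
t=0: [482, 74, 98, 57]  (not all equal)
t=1: [96, 270, 70, 267]  (not all equal)
t=2: [441, 133, 437, 133]  (not all equal)
t=3: [228, 427, 228, 427]  (not all equal)
t=4: [445, 415, 445, 415]  (not all equal)
t=5: [449, 446, 449, 446]  (not all equal)
t=6: [446, 446, 446, 446]  (all equal)

Answer: 6
Key observation: Synchronization is absorbing here: once all sites are equal they stay equal, and step 6 is the first all-equal step.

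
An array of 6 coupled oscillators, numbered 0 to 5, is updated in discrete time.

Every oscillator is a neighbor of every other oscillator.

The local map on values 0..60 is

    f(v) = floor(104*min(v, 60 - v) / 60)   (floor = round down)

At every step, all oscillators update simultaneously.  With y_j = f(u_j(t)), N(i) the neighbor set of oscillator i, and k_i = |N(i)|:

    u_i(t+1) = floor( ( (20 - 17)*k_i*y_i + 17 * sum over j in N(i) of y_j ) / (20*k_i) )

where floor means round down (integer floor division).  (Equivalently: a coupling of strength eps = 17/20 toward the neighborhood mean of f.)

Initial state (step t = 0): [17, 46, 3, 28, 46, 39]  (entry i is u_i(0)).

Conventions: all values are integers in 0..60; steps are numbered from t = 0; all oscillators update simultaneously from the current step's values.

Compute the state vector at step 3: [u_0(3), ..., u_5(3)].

Answer: [24, 24, 24, 24, 24, 24]

Derivation:
t=0: [17, 46, 3, 28, 46, 39]
t=1: [27, 27, 28, 27, 27, 27]
t=2: [46, 46, 46, 46, 46, 46]
t=3: [24, 24, 24, 24, 24, 24]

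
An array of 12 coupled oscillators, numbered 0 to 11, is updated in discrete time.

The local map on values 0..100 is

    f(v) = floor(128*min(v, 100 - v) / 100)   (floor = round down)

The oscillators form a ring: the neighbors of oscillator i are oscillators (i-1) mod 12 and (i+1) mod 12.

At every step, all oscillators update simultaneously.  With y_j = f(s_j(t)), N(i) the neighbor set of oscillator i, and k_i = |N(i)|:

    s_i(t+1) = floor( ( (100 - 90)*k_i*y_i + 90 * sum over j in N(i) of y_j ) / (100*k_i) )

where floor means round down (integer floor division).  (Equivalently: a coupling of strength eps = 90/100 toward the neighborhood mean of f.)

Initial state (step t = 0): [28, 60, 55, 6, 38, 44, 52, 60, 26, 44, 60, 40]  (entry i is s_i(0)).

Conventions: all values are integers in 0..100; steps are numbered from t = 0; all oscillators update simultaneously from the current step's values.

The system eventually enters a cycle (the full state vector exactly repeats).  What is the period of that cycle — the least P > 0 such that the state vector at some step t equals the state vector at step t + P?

Simulating step by step:
t=0: [28, 60, 55, 6, 38, 44, 52, 60, 26, 44, 60, 40]
t=1: [49, 46, 31, 47, 33, 54, 54, 47, 51, 43, 53, 43]
t=2: [57, 51, 57, 42, 57, 50, 58, 60, 57, 60, 55, 60]
t=3: [56, 55, 57, 54, 58, 55, 57, 53, 51, 55, 51, 55]
t=4: [56, 55, 57, 54, 57, 54, 58, 58, 58, 61, 57, 58]
t=5: [55, 55, 57, 55, 57, 54, 55, 53, 51, 53, 51, 55]
t=6: [57, 56, 56, 55, 57, 56, 58, 59, 60, 61, 58, 59]
t=7: [54, 55, 56, 55, 56, 54, 53, 52, 50, 51, 50, 53]
t=8: [58, 57, 56, 56, 57, 58, 59, 61, 61, 63, 61, 60]
t=9: [53, 54, 55, 55, 54, 53, 51, 50, 48, 48, 49, 51]
t=10: [60, 58, 57, 57, 58, 60, 62, 61, 62, 61, 61, 61]
t=11: [51, 53, 54, 54, 53, 50, 49, 48, 48, 48, 49, 49]
t=12: [61, 60, 58, 58, 60, 61, 62, 61, 61, 61, 61, 62]
t=13: [49, 51, 52, 52, 51, 49, 48, 48, 49, 49, 48, 48]
t=14: [61, 61, 61, 61, 61, 61, 61, 61, 61, 61, 61, 61]
t=15: [49, 49, 49, 49, 49, 49, 49, 49, 49, 49, 49, 49]
t=16: [62, 62, 62, 62, 62, 62, 62, 62, 62, 62, 62, 62]
t=17: [48, 48, 48, 48, 48, 48, 48, 48, 48, 48, 48, 48]
t=18: [61, 61, 61, 61, 61, 61, 61, 61, 61, 61, 61, 61]

Answer: 4
Key observation: The state at step 14, [61, 61, 61, 61, 61, 61, 61, 61, 61, 61, 61, 61], reappears at step 18 — and no state repeats earlier — so the cycle the system enters has period 4.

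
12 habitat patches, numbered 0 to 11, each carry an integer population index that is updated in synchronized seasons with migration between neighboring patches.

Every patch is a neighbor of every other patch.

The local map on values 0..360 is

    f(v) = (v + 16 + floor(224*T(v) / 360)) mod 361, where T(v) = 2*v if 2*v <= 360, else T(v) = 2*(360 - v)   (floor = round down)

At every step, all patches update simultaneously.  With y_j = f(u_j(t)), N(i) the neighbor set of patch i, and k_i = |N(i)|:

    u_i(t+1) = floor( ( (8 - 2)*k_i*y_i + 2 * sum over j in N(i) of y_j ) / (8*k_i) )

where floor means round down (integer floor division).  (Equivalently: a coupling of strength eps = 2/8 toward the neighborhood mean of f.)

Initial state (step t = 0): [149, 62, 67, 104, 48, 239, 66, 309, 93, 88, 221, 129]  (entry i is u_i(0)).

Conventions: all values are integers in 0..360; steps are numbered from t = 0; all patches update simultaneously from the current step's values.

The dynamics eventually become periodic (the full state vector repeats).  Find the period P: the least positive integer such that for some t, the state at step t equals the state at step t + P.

Simulating step by step:
t=0: [149, 62, 67, 104, 48, 239, 66, 309, 93, 88, 221, 129]
t=1: [301, 159, 167, 228, 136, 79, 166, 66, 209, 201, 81, 268]
t=2: [47, 34, 47, 60, 259, 166, 45, 145, 63, 64, 169, 53]
t=3: [121, 100, 121, 143, 62, 53, 119, 281, 148, 149, 58, 131]
t=4: [274, 240, 274, 310, 178, 163, 271, 90, 319, 320, 172, 291]
t=5: [39, 45, 39, 33, 52, 28, 39, 172, 31, 30, 43, 36]
t=6: [100, 111, 100, 91, 121, 82, 100, 55, 87, 86, 107, 95]
t=7: [236, 254, 236, 222, 270, 207, 236, 163, 215, 214, 248, 228]
t=8: [44, 40, 44, 46, 38, 49, 44, 26, 48, 48, 42, 46]
t=9: [113, 106, 113, 117, 103, 121, 113, 84, 119, 119, 110, 117]
t=10: [267, 256, 267, 274, 251, 281, 267, 220, 278, 278, 262, 274]
t=11: [37, 39, 37, 36, 40, 35, 37, 45, 35, 35, 37, 36]
t=12: [99, 102, 99, 96, 103, 95, 99, 112, 95, 95, 99, 96]
t=13: [238, 242, 238, 232, 244, 231, 238, 259, 231, 231, 238, 232]
t=14: [44, 43, 44, 45, 43, 45, 44, 40, 45, 45, 44, 45]
t=15: [114, 112, 114, 116, 112, 116, 114, 107, 116, 116, 114, 116]
t=16: [271, 268, 271, 274, 268, 274, 271, 260, 274, 274, 271, 274]
t=17: [36, 36, 36, 36, 36, 36, 36, 38, 36, 36, 36, 36]
t=18: [96, 96, 96, 96, 96, 96, 96, 99, 96, 96, 96, 96]
t=19: [231, 231, 231, 231, 231, 231, 231, 236, 231, 231, 231, 231]
t=20: [45, 45, 45, 45, 45, 45, 45, 45, 45, 45, 45, 45]
t=21: [117, 117, 117, 117, 117, 117, 117, 117, 117, 117, 117, 117]
t=22: [278, 278, 278, 278, 278, 278, 278, 278, 278, 278, 278, 278]
t=23: [35, 35, 35, 35, 35, 35, 35, 35, 35, 35, 35, 35]
t=24: [94, 94, 94, 94, 94, 94, 94, 94, 94, 94, 94, 94]
t=25: [226, 226, 226, 226, 226, 226, 226, 226, 226, 226, 226, 226]
t=26: [47, 47, 47, 47, 47, 47, 47, 47, 47, 47, 47, 47]
t=27: [121, 121, 121, 121, 121, 121, 121, 121, 121, 121, 121, 121]
t=28: [287, 287, 287, 287, 287, 287, 287, 287, 287, 287, 287, 287]
t=29: [32, 32, 32, 32, 32, 32, 32, 32, 32, 32, 32, 32]
t=30: [87, 87, 87, 87, 87, 87, 87, 87, 87, 87, 87, 87]
t=31: [211, 211, 211, 211, 211, 211, 211, 211, 211, 211, 211, 211]
t=32: [51, 51, 51, 51, 51, 51, 51, 51, 51, 51, 51, 51]
t=33: [130, 130, 130, 130, 130, 130, 130, 130, 130, 130, 130, 130]
t=34: [307, 307, 307, 307, 307, 307, 307, 307, 307, 307, 307, 307]
t=35: [27, 27, 27, 27, 27, 27, 27, 27, 27, 27, 27, 27]
t=36: [76, 76, 76, 76, 76, 76, 76, 76, 76, 76, 76, 76]
t=37: [186, 186, 186, 186, 186, 186, 186, 186, 186, 186, 186, 186]
t=38: [57, 57, 57, 57, 57, 57, 57, 57, 57, 57, 57, 57]
t=39: [143, 143, 143, 143, 143, 143, 143, 143, 143, 143, 143, 143]
t=40: [336, 336, 336, 336, 336, 336, 336, 336, 336, 336, 336, 336]
t=41: [20, 20, 20, 20, 20, 20, 20, 20, 20, 20, 20, 20]
t=42: [60, 60, 60, 60, 60, 60, 60, 60, 60, 60, 60, 60]
t=43: [150, 150, 150, 150, 150, 150, 150, 150, 150, 150, 150, 150]
t=44: [352, 352, 352, 352, 352, 352, 352, 352, 352, 352, 352, 352]
t=45: [16, 16, 16, 16, 16, 16, 16, 16, 16, 16, 16, 16]
t=46: [51, 51, 51, 51, 51, 51, 51, 51, 51, 51, 51, 51]

Answer: 14
Key observation: The state at step 32, [51, 51, 51, 51, 51, 51, 51, 51, 51, 51, 51, 51], reappears at step 46 — and no state repeats earlier — so the cycle the system enters has period 14.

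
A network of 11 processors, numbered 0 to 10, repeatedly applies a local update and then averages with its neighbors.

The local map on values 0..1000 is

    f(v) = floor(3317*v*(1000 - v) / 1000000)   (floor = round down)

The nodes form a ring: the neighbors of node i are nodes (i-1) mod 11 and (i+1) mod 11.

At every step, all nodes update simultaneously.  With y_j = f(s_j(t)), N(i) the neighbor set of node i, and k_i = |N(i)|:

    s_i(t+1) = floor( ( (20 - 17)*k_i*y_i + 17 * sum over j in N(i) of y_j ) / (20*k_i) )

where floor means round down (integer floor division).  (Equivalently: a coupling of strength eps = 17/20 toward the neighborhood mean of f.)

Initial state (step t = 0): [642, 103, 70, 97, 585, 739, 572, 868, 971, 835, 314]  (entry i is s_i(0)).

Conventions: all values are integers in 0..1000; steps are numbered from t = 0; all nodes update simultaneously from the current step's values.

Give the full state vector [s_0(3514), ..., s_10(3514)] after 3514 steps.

Answer: [827, 827, 827, 827, 827, 827, 827, 827, 827, 827, 827]
Key observation: The state at step 12, [827, 827, 827, 827, 827, 827, 827, 827, 827, 827, 827], reappears at step 14: the system is in a cycle of period 2 from step 12 on.  Therefore the state at step 3514 equals the state at step 12 + ((3514 - 12) mod 2) = 12, which is [827, 827, 827, 827, 827, 827, 827, 827, 827, 827, 827].

Derivation:
t=0: [642, 103, 70, 97, 585, 739, 572, 868, 971, 835, 314]
t=1: [547, 461, 285, 477, 515, 783, 554, 441, 369, 411, 624]
t=2: [804, 759, 802, 762, 714, 784, 709, 798, 803, 779, 806]
t=3: [556, 536, 591, 601, 595, 662, 567, 593, 548, 528, 542]
t=4: [822, 811, 808, 799, 773, 796, 777, 814, 814, 822, 822]
t=5: [494, 500, 519, 545, 542, 572, 528, 532, 494, 492, 485]
t=6: [828, 828, 825, 824, 817, 822, 819, 827, 827, 828, 828]
t=7: [472, 474, 476, 485, 484, 491, 481, 481, 473, 472, 472]
t=8: [826, 826, 827, 827, 828, 828, 828, 827, 826, 826, 826]
t=9: [476, 475, 474, 473, 472, 472, 472, 474, 475, 476, 476]
t=10: [827, 827, 826, 826, 826, 826, 826, 826, 827, 827, 827]
t=11: [474, 474, 475, 476, 476, 476, 476, 475, 474, 474, 474]
t=12: [827, 827, 827, 827, 827, 827, 827, 827, 827, 827, 827]
t=13: [474, 474, 474, 474, 474, 474, 474, 474, 474, 474, 474]
t=14: [827, 827, 827, 827, 827, 827, 827, 827, 827, 827, 827]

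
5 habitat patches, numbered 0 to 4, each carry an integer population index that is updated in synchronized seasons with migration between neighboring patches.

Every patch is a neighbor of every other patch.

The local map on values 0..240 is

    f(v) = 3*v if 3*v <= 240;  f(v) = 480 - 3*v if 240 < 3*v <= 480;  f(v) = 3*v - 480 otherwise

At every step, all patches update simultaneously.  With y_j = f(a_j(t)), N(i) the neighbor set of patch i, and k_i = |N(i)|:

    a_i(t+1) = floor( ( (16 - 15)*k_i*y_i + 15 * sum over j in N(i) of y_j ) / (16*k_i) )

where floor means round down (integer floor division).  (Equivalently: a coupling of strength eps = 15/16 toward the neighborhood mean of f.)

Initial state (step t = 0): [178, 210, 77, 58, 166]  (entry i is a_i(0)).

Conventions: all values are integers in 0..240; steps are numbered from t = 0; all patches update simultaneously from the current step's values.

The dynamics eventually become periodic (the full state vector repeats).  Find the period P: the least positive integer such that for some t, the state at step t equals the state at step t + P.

Simulating step by step:
t=0: [178, 210, 77, 58, 166]
t=1: [137, 121, 107, 117, 143]
t=2: [111, 102, 95, 100, 114]
t=3: [170, 165, 161, 164, 171]
t=4: [16, 19, 21, 19, 16]
t=5: [55, 54, 53, 54, 55]
t=6: [162, 162, 163, 162, 162]
t=7: [6, 6, 6, 6, 6]
t=8: [18, 18, 18, 18, 18]
t=9: [54, 54, 54, 54, 54]
t=10: [162, 162, 162, 162, 162]
t=11: [6, 6, 6, 6, 6]

Answer: 4
Key observation: The state at step 7, [6, 6, 6, 6, 6], reappears at step 11 — and no state repeats earlier — so the cycle the system enters has period 4.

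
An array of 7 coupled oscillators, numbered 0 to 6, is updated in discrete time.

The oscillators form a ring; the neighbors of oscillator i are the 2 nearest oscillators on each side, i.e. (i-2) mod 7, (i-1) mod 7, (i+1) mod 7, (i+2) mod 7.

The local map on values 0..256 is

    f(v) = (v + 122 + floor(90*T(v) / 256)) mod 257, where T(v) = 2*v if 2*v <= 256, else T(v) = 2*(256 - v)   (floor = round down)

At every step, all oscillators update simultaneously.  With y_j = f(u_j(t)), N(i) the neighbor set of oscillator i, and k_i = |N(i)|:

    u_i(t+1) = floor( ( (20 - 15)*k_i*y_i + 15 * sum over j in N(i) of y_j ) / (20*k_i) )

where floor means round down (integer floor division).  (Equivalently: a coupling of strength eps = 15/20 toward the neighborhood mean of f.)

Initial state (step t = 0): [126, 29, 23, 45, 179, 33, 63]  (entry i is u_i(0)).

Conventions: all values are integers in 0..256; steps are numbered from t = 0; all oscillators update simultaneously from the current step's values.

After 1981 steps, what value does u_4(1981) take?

Answer: u_4(1981) = 152
Key observation: The state at step 5, [90, 90, 90, 90, 90, 90, 90], reappears at step 8: the system is in a cycle of period 3 from step 5 on.  Therefore the state at step 1981 equals the state at step 5 + ((1981 - 5) mod 3) = 7, which is [152, 152, 152, 152, 152, 152, 152].

Derivation:
t=0: [126, 29, 23, 45, 179, 33, 63]
t=1: [158, 167, 142, 163, 168, 157, 155]
t=2: [90, 91, 91, 91, 91, 91, 92]
t=3: [19, 19, 18, 19, 19, 19, 19]
t=4: [153, 153, 153, 153, 153, 154, 154]
t=5: [90, 90, 90, 90, 90, 90, 90]
t=6: [18, 18, 18, 18, 18, 18, 18]
t=7: [152, 152, 152, 152, 152, 152, 152]
t=8: [90, 90, 90, 90, 90, 90, 90]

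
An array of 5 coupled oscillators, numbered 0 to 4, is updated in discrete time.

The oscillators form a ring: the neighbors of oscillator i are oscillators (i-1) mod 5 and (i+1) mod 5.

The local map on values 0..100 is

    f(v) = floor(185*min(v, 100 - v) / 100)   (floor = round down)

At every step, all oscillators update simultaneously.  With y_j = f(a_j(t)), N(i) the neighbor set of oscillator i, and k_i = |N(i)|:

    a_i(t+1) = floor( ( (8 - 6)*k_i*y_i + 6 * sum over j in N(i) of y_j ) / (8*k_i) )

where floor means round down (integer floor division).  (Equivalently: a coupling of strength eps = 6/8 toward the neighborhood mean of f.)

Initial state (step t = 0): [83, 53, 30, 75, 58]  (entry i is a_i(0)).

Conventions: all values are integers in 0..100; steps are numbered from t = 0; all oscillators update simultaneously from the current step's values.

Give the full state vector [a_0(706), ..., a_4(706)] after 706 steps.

Answer: [61, 61, 61, 61, 61]
Key observation: The state at step 7, [90, 90, 90, 90, 90], reappears at step 13: the system is in a cycle of period 6 from step 7 on.  Therefore the state at step 706 equals the state at step 7 + ((706 - 7) mod 6) = 10, which is [61, 61, 61, 61, 61].

Derivation:
t=0: [83, 53, 30, 75, 58]
t=1: [68, 53, 63, 61, 48]
t=2: [80, 69, 76, 76, 71]
t=3: [50, 44, 48, 47, 43]
t=4: [83, 87, 84, 84, 86]
t=5: [26, 28, 27, 27, 28]
t=6: [50, 49, 49, 49, 49]
t=7: [90, 90, 90, 90, 90]
t=8: [18, 18, 18, 18, 18]
t=9: [33, 33, 33, 33, 33]
t=10: [61, 61, 61, 61, 61]
t=11: [72, 72, 72, 72, 72]
t=12: [51, 51, 51, 51, 51]
t=13: [90, 90, 90, 90, 90]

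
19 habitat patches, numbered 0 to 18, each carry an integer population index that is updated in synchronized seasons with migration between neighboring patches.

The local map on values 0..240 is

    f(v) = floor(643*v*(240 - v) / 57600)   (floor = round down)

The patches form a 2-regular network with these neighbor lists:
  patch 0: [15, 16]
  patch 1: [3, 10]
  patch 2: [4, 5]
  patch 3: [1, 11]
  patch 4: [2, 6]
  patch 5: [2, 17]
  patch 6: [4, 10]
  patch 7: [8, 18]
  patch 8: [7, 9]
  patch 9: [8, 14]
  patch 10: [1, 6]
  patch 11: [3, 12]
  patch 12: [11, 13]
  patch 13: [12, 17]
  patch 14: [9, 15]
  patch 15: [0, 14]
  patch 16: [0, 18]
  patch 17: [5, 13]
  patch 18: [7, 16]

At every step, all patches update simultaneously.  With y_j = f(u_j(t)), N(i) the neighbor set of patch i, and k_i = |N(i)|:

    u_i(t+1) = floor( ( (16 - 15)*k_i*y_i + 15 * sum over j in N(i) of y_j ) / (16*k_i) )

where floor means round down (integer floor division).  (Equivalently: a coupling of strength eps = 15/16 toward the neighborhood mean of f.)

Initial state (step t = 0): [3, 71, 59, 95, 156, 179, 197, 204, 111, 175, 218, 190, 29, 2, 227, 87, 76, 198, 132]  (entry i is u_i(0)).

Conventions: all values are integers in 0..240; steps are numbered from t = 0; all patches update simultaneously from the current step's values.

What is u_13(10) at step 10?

Simulating step by step:
t=0: [3, 71, 59, 95, 156, 179, 197, 204, 111, 175, 218, 190, 29, 2, 227, 87, 76, 198, 132]
t=1: [134, 104, 132, 121, 108, 106, 99, 154, 106, 97, 109, 110, 56, 75, 130, 27, 86, 64, 113]
t=2: [108, 159, 158, 158, 157, 143, 158, 158, 150, 158, 156, 138, 146, 121, 112, 152, 158, 146, 147]
t=3: [147, 144, 149, 149, 144, 148, 145, 150, 144, 154, 143, 149, 158, 153, 147, 158, 154, 156, 144]
t=4: [145, 152, 152, 152, 152, 148, 153, 153, 148, 152, 153, 147, 149, 145, 145, 151, 152, 149, 148]
t=5: [149, 148, 149, 150, 148, 150, 148, 150, 148, 151, 148, 150, 152, 151, 149, 152, 151, 151, 148]
t=6: [149, 150, 150, 150, 151, 150, 151, 150, 150, 150, 151, 149, 149, 149, 149, 150, 150, 150, 150]
t=7: [150, 150, 150, 150, 150, 150, 150, 150, 150, 150, 150, 150, 151, 150, 150, 150, 150, 150, 150]
t=8: [150, 150, 150, 150, 150, 150, 150, 150, 150, 150, 150, 150, 150, 150, 150, 150, 150, 150, 150]
t=9: [150, 150, 150, 150, 150, 150, 150, 150, 150, 150, 150, 150, 150, 150, 150, 150, 150, 150, 150]
t=10: [150, 150, 150, 150, 150, 150, 150, 150, 150, 150, 150, 150, 150, 150, 150, 150, 150, 150, 150]

Answer: u_13(10) = 150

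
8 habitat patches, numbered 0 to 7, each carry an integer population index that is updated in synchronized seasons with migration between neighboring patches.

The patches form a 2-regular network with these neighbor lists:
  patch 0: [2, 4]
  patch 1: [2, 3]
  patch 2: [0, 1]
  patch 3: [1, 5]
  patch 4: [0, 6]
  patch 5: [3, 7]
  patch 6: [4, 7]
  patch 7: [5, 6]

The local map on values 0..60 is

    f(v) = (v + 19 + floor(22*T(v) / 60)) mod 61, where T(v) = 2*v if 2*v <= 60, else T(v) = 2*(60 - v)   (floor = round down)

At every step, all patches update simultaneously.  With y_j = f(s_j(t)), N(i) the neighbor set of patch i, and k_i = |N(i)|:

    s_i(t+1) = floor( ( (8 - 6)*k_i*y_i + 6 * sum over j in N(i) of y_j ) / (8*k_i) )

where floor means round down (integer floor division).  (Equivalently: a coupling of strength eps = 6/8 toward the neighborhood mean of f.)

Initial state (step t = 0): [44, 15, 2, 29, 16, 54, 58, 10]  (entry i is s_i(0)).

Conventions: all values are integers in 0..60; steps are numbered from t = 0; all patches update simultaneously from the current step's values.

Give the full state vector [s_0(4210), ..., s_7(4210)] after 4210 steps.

Simulating step by step:
t=0: [44, 15, 2, 29, 16, 54, 58, 10]
t=1: [28, 22, 27, 24, 22, 20, 35, 21]
t=2: [24, 38, 24, 56, 20, 56, 44, 37]
t=3: [57, 31, 42, 14, 40, 14, 27, 13]
t=4: [13, 23, 13, 30, 10, 42, 20, 27]
t=5: [39, 33, 47, 29, 44, 8, 28, 25]
t=6: [13, 10, 11, 17, 10, 11, 6, 14]
t=7: [38, 41, 38, 39, 35, 43, 36, 35]
t=8: [11, 12, 12, 12, 11, 11, 11, 11]
t=9: [38, 39, 38, 38, 38, 38, 38, 38]
t=10: [12, 12, 12, 12, 12, 12, 12, 12]
t=11: [39, 39, 39, 39, 39, 39, 39, 39]
t=12: [12, 12, 12, 12, 12, 12, 12, 12]

Answer: [12, 12, 12, 12, 12, 12, 12, 12]
Key observation: The state at step 10, [12, 12, 12, 12, 12, 12, 12, 12], reappears at step 12: the system is in a cycle of period 2 from step 10 on.  Therefore the state at step 4210 equals the state at step 10 + ((4210 - 10) mod 2) = 10, which is [12, 12, 12, 12, 12, 12, 12, 12].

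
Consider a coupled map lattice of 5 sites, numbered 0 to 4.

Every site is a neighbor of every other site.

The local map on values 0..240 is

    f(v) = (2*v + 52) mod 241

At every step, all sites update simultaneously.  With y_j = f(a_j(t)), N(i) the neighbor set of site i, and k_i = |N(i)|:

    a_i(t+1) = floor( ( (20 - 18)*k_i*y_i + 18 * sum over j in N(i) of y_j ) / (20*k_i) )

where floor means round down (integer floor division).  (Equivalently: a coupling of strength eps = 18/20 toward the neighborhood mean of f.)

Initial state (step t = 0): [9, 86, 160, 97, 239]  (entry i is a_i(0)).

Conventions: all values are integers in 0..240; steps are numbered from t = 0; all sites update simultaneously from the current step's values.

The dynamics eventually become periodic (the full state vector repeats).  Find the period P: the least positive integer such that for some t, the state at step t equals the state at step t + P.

Answer: 24
Key observation: The state at step 8, [143, 143, 143, 143, 143], reappears at step 32 — and no state repeats earlier — so the cycle the system enters has period 24.

Derivation:
t=0: [9, 86, 160, 97, 239]
t=1: [98, 79, 91, 106, 101]
t=2: [108, 83, 80, 106, 107]
t=3: [110, 86, 87, 110, 110]
t=4: [118, 94, 93, 118, 118]
t=5: [133, 109, 109, 133, 133]
t=6: [55, 61, 61, 55, 55]
t=7: [167, 165, 165, 167, 167]
t=8: [143, 143, 143, 143, 143]
t=9: [97, 97, 97, 97, 97]
t=10: [5, 5, 5, 5, 5]
t=11: [62, 62, 62, 62, 62]
t=12: [176, 176, 176, 176, 176]
t=13: [163, 163, 163, 163, 163]
t=14: [137, 137, 137, 137, 137]
t=15: [85, 85, 85, 85, 85]
t=16: [222, 222, 222, 222, 222]
t=17: [14, 14, 14, 14, 14]
t=18: [80, 80, 80, 80, 80]
t=19: [212, 212, 212, 212, 212]
t=20: [235, 235, 235, 235, 235]
t=21: [40, 40, 40, 40, 40]
t=22: [132, 132, 132, 132, 132]
t=23: [75, 75, 75, 75, 75]
t=24: [202, 202, 202, 202, 202]
t=25: [215, 215, 215, 215, 215]
t=26: [0, 0, 0, 0, 0]
t=27: [52, 52, 52, 52, 52]
t=28: [156, 156, 156, 156, 156]
t=29: [123, 123, 123, 123, 123]
t=30: [57, 57, 57, 57, 57]
t=31: [166, 166, 166, 166, 166]
t=32: [143, 143, 143, 143, 143]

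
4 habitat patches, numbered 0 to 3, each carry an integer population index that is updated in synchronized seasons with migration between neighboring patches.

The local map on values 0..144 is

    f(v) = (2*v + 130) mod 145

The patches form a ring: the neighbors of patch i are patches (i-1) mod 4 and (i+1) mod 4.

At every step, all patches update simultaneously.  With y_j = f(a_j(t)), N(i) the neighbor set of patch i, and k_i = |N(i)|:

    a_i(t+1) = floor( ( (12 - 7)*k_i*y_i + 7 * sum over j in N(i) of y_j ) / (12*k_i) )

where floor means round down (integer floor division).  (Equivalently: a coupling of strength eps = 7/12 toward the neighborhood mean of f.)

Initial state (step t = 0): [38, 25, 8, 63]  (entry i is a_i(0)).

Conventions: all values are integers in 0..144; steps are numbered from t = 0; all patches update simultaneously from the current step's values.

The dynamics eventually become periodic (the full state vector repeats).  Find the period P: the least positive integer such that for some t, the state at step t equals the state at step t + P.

Answer: 2
Key observation: The state at step 6, [102, 73, 74, 103], reappears at step 8 — and no state repeats earlier — so the cycle the system enters has period 2.

Derivation:
t=0: [38, 25, 8, 63]
t=1: [68, 32, 43, 64]
t=2: [97, 76, 76, 103]
t=3: [67, 106, 110, 69]
t=4: [100, 73, 76, 103]
t=5: [68, 106, 108, 70]
t=6: [102, 73, 74, 103]
t=7: [69, 106, 107, 70]
t=8: [102, 73, 74, 103]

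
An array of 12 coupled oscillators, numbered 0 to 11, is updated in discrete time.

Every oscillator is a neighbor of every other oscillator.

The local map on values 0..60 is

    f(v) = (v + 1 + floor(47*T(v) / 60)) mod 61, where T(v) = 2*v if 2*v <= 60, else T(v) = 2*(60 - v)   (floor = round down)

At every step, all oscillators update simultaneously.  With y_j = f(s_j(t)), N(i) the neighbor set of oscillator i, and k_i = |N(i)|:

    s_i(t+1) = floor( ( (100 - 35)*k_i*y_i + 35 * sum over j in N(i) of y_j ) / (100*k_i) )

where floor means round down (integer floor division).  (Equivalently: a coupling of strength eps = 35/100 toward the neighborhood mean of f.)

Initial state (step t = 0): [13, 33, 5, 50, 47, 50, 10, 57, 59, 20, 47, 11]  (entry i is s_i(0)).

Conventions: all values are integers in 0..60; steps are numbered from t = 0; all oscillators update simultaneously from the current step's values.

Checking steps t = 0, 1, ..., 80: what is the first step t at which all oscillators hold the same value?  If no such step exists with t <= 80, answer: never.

Answer: never
Key observation: The state at step 13 reappears at step 15 — the system is in a cycle of period 2 from step 13 on.  No step 0..15 is synchronized, and the cycle repeats forever, so no step up to 80 (or ever) has all oscillators equal.

Derivation:
t=0: [13, 33, 5, 50, 47, 50, 10, 57, 59, 20, 47, 11]  (not all equal)
t=1: [27, 15, 14, 9, 10, 9, 22, 6, 6, 38, 10, 24]  (not all equal)
t=2: [14, 33, 31, 23, 25, 23, 44, 18, 18, 16, 25, 9]  (not all equal)
t=3: [33, 20, 21, 48, 14, 48, 17, 40, 40, 37, 14, 26]  (not all equal)
t=4: [18, 41, 42, 12, 31, 12, 36, 16, 16, 17, 31, 12]  (not all equal)
t=5: [39, 16, 16, 29, 20, 29, 18, 36, 36, 37, 20, 29]  (not all equal)
t=6: [17, 36, 36, 19, 42, 19, 39, 18, 18, 18, 42, 19]  (not all equal)
t=7: [39, 20, 20, 42, 18, 42, 19, 41, 41, 41, 18, 42]  (not all equal)
t=8: [16, 42, 42, 16, 39, 16, 40, 16, 16, 16, 39, 16]  (not all equal)
t=9: [37, 17, 17, 37, 17, 37, 17, 37, 37, 37, 17, 37]  (not all equal)
t=10: [17, 37, 37, 17, 37, 17, 37, 17, 17, 17, 37, 17]  (not all equal)
t=11: [39, 19, 19, 39, 19, 39, 19, 39, 39, 39, 19, 39]  (not all equal)
t=12: [17, 40, 40, 17, 40, 17, 40, 17, 17, 17, 40, 17]  (not all equal)
t=13: [38, 18, 18, 38, 18, 38, 18, 38, 38, 38, 18, 38]  (not all equal)
t=14: [17, 39, 39, 17, 39, 17, 39, 17, 17, 17, 39, 17]  (not all equal)
t=15: [38, 18, 18, 38, 18, 38, 18, 38, 38, 38, 18, 38]  (not all equal)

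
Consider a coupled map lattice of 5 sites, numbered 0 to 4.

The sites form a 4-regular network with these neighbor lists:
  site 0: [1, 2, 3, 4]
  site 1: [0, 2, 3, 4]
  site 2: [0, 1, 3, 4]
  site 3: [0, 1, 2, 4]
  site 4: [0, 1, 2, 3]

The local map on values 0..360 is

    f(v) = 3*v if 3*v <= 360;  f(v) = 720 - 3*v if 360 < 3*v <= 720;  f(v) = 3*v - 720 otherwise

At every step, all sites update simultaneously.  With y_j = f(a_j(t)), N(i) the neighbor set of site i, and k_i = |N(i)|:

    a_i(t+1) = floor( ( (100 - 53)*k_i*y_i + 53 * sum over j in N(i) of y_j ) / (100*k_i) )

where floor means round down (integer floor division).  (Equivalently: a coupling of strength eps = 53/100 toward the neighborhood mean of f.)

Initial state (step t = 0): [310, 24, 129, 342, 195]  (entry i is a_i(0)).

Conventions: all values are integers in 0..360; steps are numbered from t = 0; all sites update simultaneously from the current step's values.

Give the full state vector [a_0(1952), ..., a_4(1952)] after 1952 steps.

Simulating step by step:
t=0: [310, 24, 129, 342, 195]
t=1: [210, 164, 252, 243, 185]
t=2: [100, 146, 82, 72, 125]
t=3: [285, 279, 267, 256, 300]
t=4: [119, 113, 101, 90, 135]
t=5: [330, 324, 312, 301, 316]
t=6: [243, 237, 225, 214, 229]
t=7: [26, 26, 38, 49, 34]
t=8: [95, 95, 107, 118, 103]
t=9: [302, 302, 314, 325, 310]
t=10: [203, 203, 215, 226, 211]
t=11: [93, 93, 81, 70, 85]
t=12: [261, 261, 249, 238, 253]
t=13: [47, 47, 35, 28, 39]
t=14: [125, 125, 113, 106, 117]
t=15: [341, 341, 339, 332, 343]
t=16: [299, 299, 297, 290, 301]
t=17: [173, 173, 171, 164, 175]
t=18: [204, 204, 206, 213, 202]
t=19: [104, 104, 102, 95, 106]
t=20: [308, 308, 306, 299, 310]
t=21: [200, 200, 198, 191, 202]
t=22: [123, 123, 125, 132, 121]
t=23: [347, 347, 345, 338, 349]
t=24: [317, 317, 315, 308, 319]
t=25: [227, 227, 225, 218, 229]
t=26: [42, 42, 44, 51, 40]
t=27: [129, 129, 131, 138, 127]
t=28: [329, 329, 327, 320, 331]
t=29: [263, 263, 261, 254, 265]
t=30: [65, 65, 63, 56, 67]
t=31: [191, 191, 189, 182, 193]
t=32: [150, 150, 152, 159, 148]
t=33: [266, 266, 264, 257, 268]
t=34: [74, 74, 72, 65, 76]
t=35: [218, 218, 216, 209, 220]
t=36: [69, 69, 71, 78, 67]
t=37: [210, 210, 212, 219, 208]
t=38: [86, 86, 84, 77, 88]
t=39: [254, 254, 252, 245, 256]
t=40: [38, 38, 36, 29, 40]
t=41: [110, 110, 108, 101, 112]
t=42: [326, 326, 324, 317, 328]
t=43: [254, 254, 252, 245, 256]

Answer: [38, 38, 36, 29, 40]
Key observation: The state at step 39, [254, 254, 252, 245, 256], reappears at step 43: the system is in a cycle of period 4 from step 39 on.  Therefore the state at step 1952 equals the state at step 39 + ((1952 - 39) mod 4) = 40, which is [38, 38, 36, 29, 40].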